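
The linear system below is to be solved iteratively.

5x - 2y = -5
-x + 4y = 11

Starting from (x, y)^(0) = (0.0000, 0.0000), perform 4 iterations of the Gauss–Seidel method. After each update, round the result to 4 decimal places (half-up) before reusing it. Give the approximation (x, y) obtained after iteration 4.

Iteration 1:
  x = (-5 - (-2)·0.0000) / (5) = -1.0000
  y = (11 - (-1)·-1.0000) / (4) = 2.5000
Iteration 2:
  x = (-5 - (-2)·2.5000) / (5) = 0.0000
  y = (11 - (-1)·0.0000) / (4) = 2.7500
Iteration 3:
  x = (-5 - (-2)·2.7500) / (5) = 0.1000
  y = (11 - (-1)·0.1000) / (4) = 2.7750
Iteration 4:
  x = (-5 - (-2)·2.7750) / (5) = 0.1100
  y = (11 - (-1)·0.1100) / (4) = 2.7775

(0.1100, 2.7775)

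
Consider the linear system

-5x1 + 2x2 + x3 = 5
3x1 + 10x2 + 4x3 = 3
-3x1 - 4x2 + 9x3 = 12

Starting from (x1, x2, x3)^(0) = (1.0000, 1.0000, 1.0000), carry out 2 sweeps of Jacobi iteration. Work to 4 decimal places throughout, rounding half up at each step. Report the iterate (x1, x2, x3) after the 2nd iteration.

Iteration 1:
  x1 = (5 - (2)·1.0000 - (1)·1.0000) / (-5) = -0.4000
  x2 = (3 - (3)·1.0000 - (4)·1.0000) / (10) = -0.4000
  x3 = (12 - (-3)·1.0000 - (-4)·1.0000) / (9) = 2.1111
Iteration 2:
  x1 = (5 - (2)·-0.4000 - (1)·2.1111) / (-5) = -0.7378
  x2 = (3 - (3)·-0.4000 - (4)·2.1111) / (10) = -0.4244
  x3 = (12 - (-3)·-0.4000 - (-4)·-0.4000) / (9) = 1.0222

(-0.7378, -0.4244, 1.0222)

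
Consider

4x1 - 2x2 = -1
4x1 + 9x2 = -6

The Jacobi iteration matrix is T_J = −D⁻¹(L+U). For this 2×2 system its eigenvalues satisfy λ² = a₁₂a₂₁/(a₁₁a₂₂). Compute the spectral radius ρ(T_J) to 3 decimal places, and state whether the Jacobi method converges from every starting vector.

a₁₂a₂₁/(a₁₁a₂₂) = (-2)·(4) / ((4)·(9)) = -0.222222
ρ = √|-0.222222| = √0.222222 = 0.471
ρ < 1, so Jacobi converges

0.471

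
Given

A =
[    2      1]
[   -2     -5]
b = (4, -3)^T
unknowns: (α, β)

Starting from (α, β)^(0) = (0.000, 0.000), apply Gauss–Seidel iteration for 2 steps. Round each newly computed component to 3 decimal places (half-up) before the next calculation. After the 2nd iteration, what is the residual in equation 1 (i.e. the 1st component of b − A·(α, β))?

0.040

Iteration 1:
  α = (4 - (1)·0.000) / (2) = 2.000
  β = (-3 - (-2)·2.000) / (-5) = -0.200
Iteration 2:
  α = (4 - (1)·-0.200) / (2) = 2.100
  β = (-3 - (-2)·2.100) / (-5) = -0.240
Residual b − A·x = (0.040, 0.000)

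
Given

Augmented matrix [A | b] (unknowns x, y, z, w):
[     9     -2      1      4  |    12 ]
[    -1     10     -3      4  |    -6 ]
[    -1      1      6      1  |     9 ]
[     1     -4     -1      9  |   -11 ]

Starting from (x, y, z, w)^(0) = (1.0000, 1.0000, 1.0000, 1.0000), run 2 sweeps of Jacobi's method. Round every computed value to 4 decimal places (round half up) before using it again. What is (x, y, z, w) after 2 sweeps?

Iteration 1:
  x = (12 - (-2)·1.0000 - (1)·1.0000 - (4)·1.0000) / (9) = 1.0000
  y = (-6 - (-1)·1.0000 - (-3)·1.0000 - (4)·1.0000) / (10) = -0.6000
  z = (9 - (-1)·1.0000 - (1)·1.0000 - (1)·1.0000) / (6) = 1.3333
  w = (-11 - (1)·1.0000 - (-4)·1.0000 - (-1)·1.0000) / (9) = -0.7778
Iteration 2:
  x = (12 - (-2)·-0.6000 - (1)·1.3333 - (4)·-0.7778) / (9) = 1.3975
  y = (-6 - (-1)·1.0000 - (-3)·1.3333 - (4)·-0.7778) / (10) = 0.2111
  z = (9 - (-1)·1.0000 - (1)·-0.6000 - (1)·-0.7778) / (6) = 1.8963
  w = (-11 - (1)·1.0000 - (-4)·-0.6000 - (-1)·1.3333) / (9) = -1.4519

(1.3975, 0.2111, 1.8963, -1.4519)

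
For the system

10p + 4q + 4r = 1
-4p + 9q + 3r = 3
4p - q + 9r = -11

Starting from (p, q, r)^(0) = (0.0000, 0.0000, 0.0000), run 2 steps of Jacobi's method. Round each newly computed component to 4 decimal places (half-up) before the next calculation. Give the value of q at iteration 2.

Iteration 1:
  p = (1 - (4)·0.0000 - (4)·0.0000) / (10) = 0.1000
  q = (3 - (-4)·0.0000 - (3)·0.0000) / (9) = 0.3333
  r = (-11 - (4)·0.0000 - (-1)·0.0000) / (9) = -1.2222
Iteration 2:
  p = (1 - (4)·0.3333 - (4)·-1.2222) / (10) = 0.4556
  q = (3 - (-4)·0.1000 - (3)·-1.2222) / (9) = 0.7852
  r = (-11 - (4)·0.1000 - (-1)·0.3333) / (9) = -1.2296

0.7852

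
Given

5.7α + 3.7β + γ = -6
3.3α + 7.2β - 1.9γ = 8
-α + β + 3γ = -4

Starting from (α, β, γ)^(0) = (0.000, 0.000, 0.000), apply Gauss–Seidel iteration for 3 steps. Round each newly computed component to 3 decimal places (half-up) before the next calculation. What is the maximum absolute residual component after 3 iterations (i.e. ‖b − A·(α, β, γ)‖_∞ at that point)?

0.357

Iteration 1:
  α = (-6 - (3.7)·0.000 - (1)·0.000) / (5.7) = -1.053
  β = (8 - (3.3)·-1.053 - (-1.9)·0.000) / (7.2) = 1.594
  γ = (-4 - (-1)·-1.053 - (1)·1.594) / (3) = -2.216
Iteration 2:
  α = (-6 - (3.7)·1.594 - (1)·-2.216) / (5.7) = -1.699
  β = (8 - (3.3)·-1.699 - (-1.9)·-2.216) / (7.2) = 1.305
  γ = (-4 - (-1)·-1.699 - (1)·1.305) / (3) = -2.335
Iteration 3:
  α = (-6 - (3.7)·1.305 - (1)·-2.335) / (5.7) = -1.490
  β = (8 - (3.3)·-1.490 - (-1.9)·-2.335) / (7.2) = 1.178
  γ = (-4 - (-1)·-1.490 - (1)·1.178) / (3) = -2.223
Residual b − A·x = (0.357, 0.212, 0.001); ∞-norm = 0.357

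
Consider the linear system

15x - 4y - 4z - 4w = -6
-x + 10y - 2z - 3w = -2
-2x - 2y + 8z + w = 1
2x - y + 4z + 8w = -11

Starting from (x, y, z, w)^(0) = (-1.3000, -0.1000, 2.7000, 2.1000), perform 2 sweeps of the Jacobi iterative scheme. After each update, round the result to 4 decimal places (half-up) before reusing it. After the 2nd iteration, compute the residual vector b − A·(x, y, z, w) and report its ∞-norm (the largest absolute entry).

8.3300

Iteration 1:
  x = (-6 - (-4)·-0.1000 - (-4)·2.7000 - (-4)·2.1000) / (15) = 0.8533
  y = (-2 - (-1)·-1.3000 - (-2)·2.7000 - (-3)·2.1000) / (10) = 0.8400
  z = (1 - (-2)·-1.3000 - (-2)·-0.1000 - (1)·2.1000) / (8) = -0.4875
  w = (-11 - (2)·-1.3000 - (-1)·-0.1000 - (4)·2.7000) / (8) = -2.4125
Iteration 2:
  x = (-6 - (-4)·0.8400 - (-4)·-0.4875 - (-4)·-2.4125) / (15) = -0.9493
  y = (-2 - (-1)·0.8533 - (-2)·-0.4875 - (-3)·-2.4125) / (10) = -0.9359
  z = (1 - (-2)·0.8533 - (-2)·0.8400 - (1)·-2.4125) / (8) = 0.8499
  w = (-11 - (2)·0.8533 - (-1)·0.8400 - (4)·-0.4875) / (8) = -1.2396
Residual b − A·x = (2.9371, 4.3907, -8.3300, -3.5201); ∞-norm = 8.3300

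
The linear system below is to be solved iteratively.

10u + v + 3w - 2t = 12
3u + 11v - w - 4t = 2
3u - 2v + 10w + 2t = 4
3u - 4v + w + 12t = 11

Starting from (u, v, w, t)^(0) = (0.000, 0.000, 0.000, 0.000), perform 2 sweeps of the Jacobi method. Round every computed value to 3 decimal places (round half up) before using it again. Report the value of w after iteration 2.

Iteration 1:
  u = (12 - (1)·0.000 - (3)·0.000 - (-2)·0.000) / (10) = 1.200
  v = (2 - (3)·0.000 - (-1)·0.000 - (-4)·0.000) / (11) = 0.182
  w = (4 - (3)·0.000 - (-2)·0.000 - (2)·0.000) / (10) = 0.400
  t = (11 - (3)·0.000 - (-4)·0.000 - (1)·0.000) / (12) = 0.917
Iteration 2:
  u = (12 - (1)·0.182 - (3)·0.400 - (-2)·0.917) / (10) = 1.245
  v = (2 - (3)·1.200 - (-1)·0.400 - (-4)·0.917) / (11) = 0.224
  w = (4 - (3)·1.200 - (-2)·0.182 - (2)·0.917) / (10) = -0.107
  t = (11 - (3)·1.200 - (-4)·0.182 - (1)·0.400) / (12) = 0.644

-0.107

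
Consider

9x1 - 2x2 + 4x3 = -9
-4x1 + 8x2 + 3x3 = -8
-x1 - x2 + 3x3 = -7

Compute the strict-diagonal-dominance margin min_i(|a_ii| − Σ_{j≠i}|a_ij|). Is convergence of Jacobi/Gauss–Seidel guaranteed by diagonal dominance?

1

row 1: |9| − (2+4) = 3
row 2: |8| − (4+3) = 1
row 3: |3| − (1+1) = 1
minimum over rows = 1 → strictly diagonally dominant (convergence guaranteed)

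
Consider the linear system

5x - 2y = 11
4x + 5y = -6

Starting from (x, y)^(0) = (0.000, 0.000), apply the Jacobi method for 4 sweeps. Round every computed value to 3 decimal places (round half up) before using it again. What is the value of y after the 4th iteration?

-2.013

Iteration 1:
  x = (11 - (-2)·0.000) / (5) = 2.200
  y = (-6 - (4)·0.000) / (5) = -1.200
Iteration 2:
  x = (11 - (-2)·-1.200) / (5) = 1.720
  y = (-6 - (4)·2.200) / (5) = -2.960
Iteration 3:
  x = (11 - (-2)·-2.960) / (5) = 1.016
  y = (-6 - (4)·1.720) / (5) = -2.576
Iteration 4:
  x = (11 - (-2)·-2.576) / (5) = 1.170
  y = (-6 - (4)·1.016) / (5) = -2.013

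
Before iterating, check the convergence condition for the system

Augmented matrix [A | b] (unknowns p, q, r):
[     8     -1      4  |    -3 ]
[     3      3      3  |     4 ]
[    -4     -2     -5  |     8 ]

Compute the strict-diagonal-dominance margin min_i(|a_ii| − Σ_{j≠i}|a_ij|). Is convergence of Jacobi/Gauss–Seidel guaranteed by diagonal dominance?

row 1: |8| − (1+4) = 3
row 2: |3| − (3+3) = -3
row 3: |-5| − (4+2) = -1
minimum over rows = -3 → not strictly diagonally dominant

-3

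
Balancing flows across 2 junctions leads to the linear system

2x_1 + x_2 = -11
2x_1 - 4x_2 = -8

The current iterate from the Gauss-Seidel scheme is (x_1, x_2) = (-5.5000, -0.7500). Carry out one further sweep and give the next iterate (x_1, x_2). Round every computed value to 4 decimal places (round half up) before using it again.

(-5.1250, -0.5625)

One sweep:
  x_1 = (-11 - (1)·-0.7500) / (2) = -5.1250
  x_2 = (-8 - (2)·-5.1250) / (-4) = -0.5625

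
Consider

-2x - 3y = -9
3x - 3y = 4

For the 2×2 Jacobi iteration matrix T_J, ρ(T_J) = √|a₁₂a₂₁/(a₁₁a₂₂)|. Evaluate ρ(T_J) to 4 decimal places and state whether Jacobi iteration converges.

a₁₂a₂₁/(a₁₁a₂₂) = (-3)·(3) / ((-2)·(-3)) = -1.500000
ρ = √|-1.500000| = √1.500000 = 1.2247
ρ > 1, so Jacobi diverges

1.2247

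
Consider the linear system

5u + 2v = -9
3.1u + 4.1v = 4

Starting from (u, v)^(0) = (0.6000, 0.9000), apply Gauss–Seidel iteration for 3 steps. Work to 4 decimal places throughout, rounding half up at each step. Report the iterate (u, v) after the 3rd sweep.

(-3.0502, 3.2819)

Iteration 1:
  u = (-9 - (2)·0.9000) / (5) = -2.1600
  v = (4 - (3.1)·-2.1600) / (4.1) = 2.6088
Iteration 2:
  u = (-9 - (2)·2.6088) / (5) = -2.8435
  v = (4 - (3.1)·-2.8435) / (4.1) = 3.1256
Iteration 3:
  u = (-9 - (2)·3.1256) / (5) = -3.0502
  v = (4 - (3.1)·-3.0502) / (4.1) = 3.2819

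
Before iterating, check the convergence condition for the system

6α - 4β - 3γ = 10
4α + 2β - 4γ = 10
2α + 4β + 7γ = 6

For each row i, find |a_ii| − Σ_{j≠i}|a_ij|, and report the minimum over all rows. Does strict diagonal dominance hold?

-6

row 1: |6| − (4+3) = -1
row 2: |2| − (4+4) = -6
row 3: |7| − (2+4) = 1
minimum over rows = -6 → not strictly diagonally dominant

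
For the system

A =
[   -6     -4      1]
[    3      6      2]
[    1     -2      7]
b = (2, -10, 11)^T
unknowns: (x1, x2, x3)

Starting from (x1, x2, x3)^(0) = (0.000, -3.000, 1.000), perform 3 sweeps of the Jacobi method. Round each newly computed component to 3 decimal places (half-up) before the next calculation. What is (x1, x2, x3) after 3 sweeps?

Iteration 1:
  x1 = (2 - (-4)·-3.000 - (1)·1.000) / (-6) = 1.833
  x2 = (-10 - (3)·0.000 - (2)·1.000) / (6) = -2.000
  x3 = (11 - (1)·0.000 - (-2)·-3.000) / (7) = 0.714
Iteration 2:
  x1 = (2 - (-4)·-2.000 - (1)·0.714) / (-6) = 1.119
  x2 = (-10 - (3)·1.833 - (2)·0.714) / (6) = -2.821
  x3 = (11 - (1)·1.833 - (-2)·-2.000) / (7) = 0.738
Iteration 3:
  x1 = (2 - (-4)·-2.821 - (1)·0.738) / (-6) = 1.670
  x2 = (-10 - (3)·1.119 - (2)·0.738) / (6) = -2.472
  x3 = (11 - (1)·1.119 - (-2)·-2.821) / (7) = 0.606

(1.670, -2.472, 0.606)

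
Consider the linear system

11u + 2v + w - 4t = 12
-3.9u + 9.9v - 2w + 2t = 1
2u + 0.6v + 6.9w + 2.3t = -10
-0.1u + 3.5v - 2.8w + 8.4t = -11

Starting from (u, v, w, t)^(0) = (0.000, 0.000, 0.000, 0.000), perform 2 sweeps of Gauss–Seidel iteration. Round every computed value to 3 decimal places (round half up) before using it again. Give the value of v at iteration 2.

0.316

Iteration 1:
  u = (12 - (2)·0.000 - (1)·0.000 - (-4)·0.000) / (11) = 1.091
  v = (1 - (-3.9)·1.091 - (-2)·0.000 - (2)·0.000) / (9.9) = 0.531
  w = (-10 - (2)·1.091 - (0.6)·0.531 - (2.3)·0.000) / (6.9) = -1.812
  t = (-11 - (-0.1)·1.091 - (3.5)·0.531 - (-2.8)·-1.812) / (8.4) = -2.122
Iteration 2:
  u = (12 - (2)·0.531 - (1)·-1.812 - (-4)·-2.122) / (11) = 0.387
  v = (1 - (-3.9)·0.387 - (-2)·-1.812 - (2)·-2.122) / (9.9) = 0.316
  w = (-10 - (2)·0.387 - (0.6)·0.316 - (2.3)·-2.122) / (6.9) = -0.882
  t = (-11 - (-0.1)·0.387 - (3.5)·0.316 - (-2.8)·-0.882) / (8.4) = -1.731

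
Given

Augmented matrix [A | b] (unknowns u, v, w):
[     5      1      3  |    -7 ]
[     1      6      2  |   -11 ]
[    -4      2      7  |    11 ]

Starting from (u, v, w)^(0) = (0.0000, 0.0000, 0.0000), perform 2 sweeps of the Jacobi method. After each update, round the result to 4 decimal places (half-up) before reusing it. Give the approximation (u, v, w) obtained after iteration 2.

Iteration 1:
  u = (-7 - (1)·0.0000 - (3)·0.0000) / (5) = -1.4000
  v = (-11 - (1)·0.0000 - (2)·0.0000) / (6) = -1.8333
  w = (11 - (-4)·0.0000 - (2)·0.0000) / (7) = 1.5714
Iteration 2:
  u = (-7 - (1)·-1.8333 - (3)·1.5714) / (5) = -1.9762
  v = (-11 - (1)·-1.4000 - (2)·1.5714) / (6) = -2.1238
  w = (11 - (-4)·-1.4000 - (2)·-1.8333) / (7) = 1.2952

(-1.9762, -2.1238, 1.2952)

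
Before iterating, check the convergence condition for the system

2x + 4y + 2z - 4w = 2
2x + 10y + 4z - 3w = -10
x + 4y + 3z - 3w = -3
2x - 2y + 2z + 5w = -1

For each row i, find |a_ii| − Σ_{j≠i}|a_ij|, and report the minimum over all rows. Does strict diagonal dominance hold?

-8

row 1: |2| − (4+2+4) = -8
row 2: |10| − (2+4+3) = 1
row 3: |3| − (1+4+3) = -5
row 4: |5| − (2+2+2) = -1
minimum over rows = -8 → not strictly diagonally dominant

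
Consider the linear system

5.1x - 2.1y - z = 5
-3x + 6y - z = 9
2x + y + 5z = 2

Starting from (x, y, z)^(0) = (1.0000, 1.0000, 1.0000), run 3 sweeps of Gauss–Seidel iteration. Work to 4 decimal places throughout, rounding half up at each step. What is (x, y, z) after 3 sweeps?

(1.7721, 2.2525, -0.7593)

Iteration 1:
  x = (5 - (-2.1)·1.0000 - (-1)·1.0000) / (5.1) = 1.5882
  y = (9 - (-3)·1.5882 - (-1)·1.0000) / (6) = 2.4608
  z = (2 - (2)·1.5882 - (1)·2.4608) / (5) = -0.7274
Iteration 2:
  x = (5 - (-2.1)·2.4608 - (-1)·-0.7274) / (5.1) = 1.8510
  y = (9 - (-3)·1.8510 - (-1)·-0.7274) / (6) = 2.3043
  z = (2 - (2)·1.8510 - (1)·2.3043) / (5) = -0.8013
Iteration 3:
  x = (5 - (-2.1)·2.3043 - (-1)·-0.8013) / (5.1) = 1.7721
  y = (9 - (-3)·1.7721 - (-1)·-0.8013) / (6) = 2.2525
  z = (2 - (2)·1.7721 - (1)·2.2525) / (5) = -0.7593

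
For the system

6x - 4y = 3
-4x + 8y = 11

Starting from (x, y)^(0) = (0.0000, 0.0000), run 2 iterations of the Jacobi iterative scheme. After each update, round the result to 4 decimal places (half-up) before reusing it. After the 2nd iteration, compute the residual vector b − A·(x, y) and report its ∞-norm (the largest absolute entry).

Iteration 1:
  x = (3 - (-4)·0.0000) / (6) = 0.5000
  y = (11 - (-4)·0.0000) / (8) = 1.3750
Iteration 2:
  x = (3 - (-4)·1.3750) / (6) = 1.4167
  y = (11 - (-4)·0.5000) / (8) = 1.6250
Residual b − A·x = (0.9998, 3.6668); ∞-norm = 3.6668

3.6668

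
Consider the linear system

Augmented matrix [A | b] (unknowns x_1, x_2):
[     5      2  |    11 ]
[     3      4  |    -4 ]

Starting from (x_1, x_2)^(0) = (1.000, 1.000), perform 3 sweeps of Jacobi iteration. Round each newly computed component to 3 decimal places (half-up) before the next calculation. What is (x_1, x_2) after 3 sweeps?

Iteration 1:
  x_1 = (11 - (2)·1.000) / (5) = 1.800
  x_2 = (-4 - (3)·1.000) / (4) = -1.750
Iteration 2:
  x_1 = (11 - (2)·-1.750) / (5) = 2.900
  x_2 = (-4 - (3)·1.800) / (4) = -2.350
Iteration 3:
  x_1 = (11 - (2)·-2.350) / (5) = 3.140
  x_2 = (-4 - (3)·2.900) / (4) = -3.175

(3.140, -3.175)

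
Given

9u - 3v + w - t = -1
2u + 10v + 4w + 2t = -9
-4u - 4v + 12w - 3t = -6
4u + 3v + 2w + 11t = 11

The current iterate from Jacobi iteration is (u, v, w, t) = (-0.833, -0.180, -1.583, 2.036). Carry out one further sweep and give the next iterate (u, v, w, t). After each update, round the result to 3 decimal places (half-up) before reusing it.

One sweep:
  u = (-1 - (-3)·-0.180 - (1)·-1.583 - (-1)·2.036) / (9) = 0.231
  v = (-9 - (2)·-0.833 - (4)·-1.583 - (2)·2.036) / (10) = -0.507
  w = (-6 - (-4)·-0.833 - (-4)·-0.180 - (-3)·2.036) / (12) = -0.329
  t = (11 - (4)·-0.833 - (3)·-0.180 - (2)·-1.583) / (11) = 1.640

(0.231, -0.507, -0.329, 1.640)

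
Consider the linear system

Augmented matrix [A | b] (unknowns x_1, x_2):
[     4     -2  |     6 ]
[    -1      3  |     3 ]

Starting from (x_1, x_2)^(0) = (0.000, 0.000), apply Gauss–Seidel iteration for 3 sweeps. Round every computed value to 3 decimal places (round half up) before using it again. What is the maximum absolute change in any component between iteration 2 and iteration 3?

0.125

Iteration 1:
  x_1 = (6 - (-2)·0.000) / (4) = 1.500
  x_2 = (3 - (-1)·1.500) / (3) = 1.500
Iteration 2:
  x_1 = (6 - (-2)·1.500) / (4) = 2.250
  x_2 = (3 - (-1)·2.250) / (3) = 1.750
Iteration 3:
  x_1 = (6 - (-2)·1.750) / (4) = 2.375
  x_2 = (3 - (-1)·2.375) / (3) = 1.792
Change: (0.125, 0.042) → max |·| = 0.125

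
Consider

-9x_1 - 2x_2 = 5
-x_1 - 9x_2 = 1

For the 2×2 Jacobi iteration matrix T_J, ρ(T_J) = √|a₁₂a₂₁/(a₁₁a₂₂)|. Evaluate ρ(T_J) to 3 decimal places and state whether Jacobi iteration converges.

0.157

a₁₂a₂₁/(a₁₁a₂₂) = (-2)·(-1) / ((-9)·(-9)) = 0.024691
ρ = √|0.024691| = √0.024691 = 0.157
ρ < 1, so Jacobi converges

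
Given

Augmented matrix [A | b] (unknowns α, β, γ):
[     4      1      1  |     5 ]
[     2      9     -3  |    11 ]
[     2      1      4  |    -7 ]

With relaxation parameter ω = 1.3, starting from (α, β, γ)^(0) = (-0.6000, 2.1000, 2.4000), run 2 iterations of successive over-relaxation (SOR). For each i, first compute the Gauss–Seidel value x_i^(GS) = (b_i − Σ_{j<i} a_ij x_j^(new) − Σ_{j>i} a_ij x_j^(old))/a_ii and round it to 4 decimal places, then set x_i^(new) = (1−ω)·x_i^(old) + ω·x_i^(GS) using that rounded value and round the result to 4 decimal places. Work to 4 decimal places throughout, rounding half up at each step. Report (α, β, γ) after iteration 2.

Iteration 1:
  α: GS value = (5 - (1)·2.1000 - (1)·2.4000) / (4) = 0.1250;  α ← (1−ω)·-0.6000 + ω·0.1250 = 0.3425
  β: GS value = (11 - (2)·0.3425 - (-3)·2.4000) / (9) = 1.9461;  β ← (1−ω)·2.1000 + ω·1.9461 = 1.8999
  γ: GS value = (-7 - (2)·0.3425 - (1)·1.8999) / (4) = -2.3962;  γ ← (1−ω)·2.4000 + ω·-2.3962 = -3.8351
Iteration 2:
  α: GS value = (5 - (1)·1.8999 - (1)·-3.8351) / (4) = 1.7338;  α ← (1−ω)·0.3425 + ω·1.7338 = 2.1512
  β: GS value = (11 - (2)·2.1512 - (-3)·-3.8351) / (9) = -0.5342;  β ← (1−ω)·1.8999 + ω·-0.5342 = -1.2644
  γ: GS value = (-7 - (2)·2.1512 - (1)·-1.2644) / (4) = -2.5095;  γ ← (1−ω)·-3.8351 + ω·-2.5095 = -2.1118

(2.1512, -1.2644, -2.1118)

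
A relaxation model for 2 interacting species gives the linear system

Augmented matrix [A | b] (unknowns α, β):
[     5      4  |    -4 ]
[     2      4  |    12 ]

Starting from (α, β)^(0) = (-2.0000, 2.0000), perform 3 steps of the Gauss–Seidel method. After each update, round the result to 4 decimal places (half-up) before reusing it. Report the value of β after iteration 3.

Iteration 1:
  α = (-4 - (4)·2.0000) / (5) = -2.4000
  β = (12 - (2)·-2.4000) / (4) = 4.2000
Iteration 2:
  α = (-4 - (4)·4.2000) / (5) = -4.1600
  β = (12 - (2)·-4.1600) / (4) = 5.0800
Iteration 3:
  α = (-4 - (4)·5.0800) / (5) = -4.8640
  β = (12 - (2)·-4.8640) / (4) = 5.4320

5.4320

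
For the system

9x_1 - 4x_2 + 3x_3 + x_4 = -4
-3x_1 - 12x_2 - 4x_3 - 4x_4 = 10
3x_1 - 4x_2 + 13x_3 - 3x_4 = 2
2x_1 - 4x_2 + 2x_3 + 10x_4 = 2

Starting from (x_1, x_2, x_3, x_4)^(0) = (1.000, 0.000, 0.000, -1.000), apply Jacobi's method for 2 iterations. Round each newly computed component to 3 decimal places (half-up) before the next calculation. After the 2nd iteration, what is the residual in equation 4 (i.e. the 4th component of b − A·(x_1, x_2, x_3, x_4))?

Iteration 1:
  x_1 = (-4 - (-4)·0.000 - (3)·0.000 - (1)·-1.000) / (9) = -0.333
  x_2 = (10 - (-3)·1.000 - (-4)·0.000 - (-4)·-1.000) / (-12) = -0.750
  x_3 = (2 - (3)·1.000 - (-4)·0.000 - (-3)·-1.000) / (13) = -0.308
  x_4 = (2 - (2)·1.000 - (-4)·0.000 - (2)·0.000) / (10) = 0.000
Iteration 2:
  x_1 = (-4 - (-4)·-0.750 - (3)·-0.308 - (1)·0.000) / (9) = -0.675
  x_2 = (10 - (-3)·-0.333 - (-4)·-0.308 - (-4)·0.000) / (-12) = -0.647
  x_3 = (2 - (3)·-0.333 - (-4)·-0.750 - (-3)·0.000) / (13) = 0.000
  x_4 = (2 - (2)·-0.333 - (-4)·-0.750 - (2)·-0.308) / (10) = 0.028
Residual b − A·x = (-0.541, 0.323, 1.521, 0.482)

0.482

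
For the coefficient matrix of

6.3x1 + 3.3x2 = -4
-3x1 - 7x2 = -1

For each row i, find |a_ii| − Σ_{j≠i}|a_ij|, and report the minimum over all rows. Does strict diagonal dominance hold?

row 1: |6.3| − (3.3) = 3
row 2: |-7| − (3) = 4
minimum over rows = 3 → strictly diagonally dominant (convergence guaranteed)

3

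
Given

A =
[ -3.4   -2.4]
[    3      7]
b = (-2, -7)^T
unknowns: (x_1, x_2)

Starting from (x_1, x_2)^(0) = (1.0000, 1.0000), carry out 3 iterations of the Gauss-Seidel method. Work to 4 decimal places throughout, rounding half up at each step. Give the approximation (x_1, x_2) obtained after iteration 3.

Iteration 1:
  x_1 = (-2 - (-2.4)·1.0000) / (-3.4) = -0.1176
  x_2 = (-7 - (3)·-0.1176) / (7) = -0.9496
Iteration 2:
  x_1 = (-2 - (-2.4)·-0.9496) / (-3.4) = 1.2585
  x_2 = (-7 - (3)·1.2585) / (7) = -1.5394
Iteration 3:
  x_1 = (-2 - (-2.4)·-1.5394) / (-3.4) = 1.6749
  x_2 = (-7 - (3)·1.6749) / (7) = -1.7178

(1.6749, -1.7178)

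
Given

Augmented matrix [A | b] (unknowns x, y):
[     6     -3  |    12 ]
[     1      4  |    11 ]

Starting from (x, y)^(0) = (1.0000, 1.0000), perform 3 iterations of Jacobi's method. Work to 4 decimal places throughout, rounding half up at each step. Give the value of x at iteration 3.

Iteration 1:
  x = (12 - (-3)·1.0000) / (6) = 2.5000
  y = (11 - (1)·1.0000) / (4) = 2.5000
Iteration 2:
  x = (12 - (-3)·2.5000) / (6) = 3.2500
  y = (11 - (1)·2.5000) / (4) = 2.1250
Iteration 3:
  x = (12 - (-3)·2.1250) / (6) = 3.0625
  y = (11 - (1)·3.2500) / (4) = 1.9375

3.0625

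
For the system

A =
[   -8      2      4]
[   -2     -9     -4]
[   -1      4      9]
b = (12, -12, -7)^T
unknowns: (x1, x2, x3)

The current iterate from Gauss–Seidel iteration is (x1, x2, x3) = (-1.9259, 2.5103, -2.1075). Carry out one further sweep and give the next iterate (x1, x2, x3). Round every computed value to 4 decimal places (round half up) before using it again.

One sweep:
  x1 = (12 - (2)·2.5103 - (4)·-2.1075) / (-8) = -1.9262
  x2 = (-12 - (-2)·-1.9262 - (-4)·-2.1075) / (-9) = 2.6980
  x3 = (-7 - (-1)·-1.9262 - (4)·2.6980) / (9) = -2.1909

(-1.9262, 2.6980, -2.1909)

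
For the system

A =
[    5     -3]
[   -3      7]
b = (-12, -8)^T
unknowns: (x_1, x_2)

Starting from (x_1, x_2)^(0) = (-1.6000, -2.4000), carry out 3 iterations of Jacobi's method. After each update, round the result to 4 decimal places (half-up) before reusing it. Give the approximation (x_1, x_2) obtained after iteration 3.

Iteration 1:
  x_1 = (-12 - (-3)·-2.4000) / (5) = -3.8400
  x_2 = (-8 - (-3)·-1.6000) / (7) = -1.8286
Iteration 2:
  x_1 = (-12 - (-3)·-1.8286) / (5) = -3.4972
  x_2 = (-8 - (-3)·-3.8400) / (7) = -2.7886
Iteration 3:
  x_1 = (-12 - (-3)·-2.7886) / (5) = -4.0732
  x_2 = (-8 - (-3)·-3.4972) / (7) = -2.6417

(-4.0732, -2.6417)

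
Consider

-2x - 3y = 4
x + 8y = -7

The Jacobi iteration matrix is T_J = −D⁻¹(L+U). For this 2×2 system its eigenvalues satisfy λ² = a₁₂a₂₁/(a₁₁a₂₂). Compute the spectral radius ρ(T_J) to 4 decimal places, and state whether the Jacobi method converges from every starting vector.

a₁₂a₂₁/(a₁₁a₂₂) = (-3)·(1) / ((-2)·(8)) = 0.187500
ρ = √|0.187500| = √0.187500 = 0.4330
ρ < 1, so Jacobi converges

0.4330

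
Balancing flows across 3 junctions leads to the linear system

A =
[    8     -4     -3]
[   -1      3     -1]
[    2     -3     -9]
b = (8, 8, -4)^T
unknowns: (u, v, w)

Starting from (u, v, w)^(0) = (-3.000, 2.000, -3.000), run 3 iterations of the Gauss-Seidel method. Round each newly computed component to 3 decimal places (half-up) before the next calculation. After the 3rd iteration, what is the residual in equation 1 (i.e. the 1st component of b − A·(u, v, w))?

Iteration 1:
  u = (8 - (-4)·2.000 - (-3)·-3.000) / (8) = 0.875
  v = (8 - (-1)·0.875 - (-1)·-3.000) / (3) = 1.958
  w = (-4 - (2)·0.875 - (-3)·1.958) / (-9) = -0.014
Iteration 2:
  u = (8 - (-4)·1.958 - (-3)·-0.014) / (8) = 1.974
  v = (8 - (-1)·1.974 - (-1)·-0.014) / (3) = 3.320
  w = (-4 - (2)·1.974 - (-3)·3.320) / (-9) = -0.224
Iteration 3:
  u = (8 - (-4)·3.320 - (-3)·-0.224) / (8) = 2.576
  v = (8 - (-1)·2.576 - (-1)·-0.224) / (3) = 3.451
  w = (-4 - (2)·2.576 - (-3)·3.451) / (-9) = -0.133
Residual b − A·x = (0.797, 0.090, 0.004)

0.797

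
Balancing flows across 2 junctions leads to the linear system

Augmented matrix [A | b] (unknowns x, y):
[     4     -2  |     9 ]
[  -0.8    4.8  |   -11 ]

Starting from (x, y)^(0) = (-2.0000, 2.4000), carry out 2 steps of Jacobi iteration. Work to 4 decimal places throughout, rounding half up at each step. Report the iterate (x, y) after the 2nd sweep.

(0.9375, -1.7167)

Iteration 1:
  x = (9 - (-2)·2.4000) / (4) = 3.4500
  y = (-11 - (-0.8)·-2.0000) / (4.8) = -2.6250
Iteration 2:
  x = (9 - (-2)·-2.6250) / (4) = 0.9375
  y = (-11 - (-0.8)·3.4500) / (4.8) = -1.7167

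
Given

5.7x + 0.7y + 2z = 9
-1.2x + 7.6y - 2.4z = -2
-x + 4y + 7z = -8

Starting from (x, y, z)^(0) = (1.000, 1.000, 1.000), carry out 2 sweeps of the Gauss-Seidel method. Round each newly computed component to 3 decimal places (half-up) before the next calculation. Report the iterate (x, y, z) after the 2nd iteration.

Iteration 1:
  x = (9 - (0.7)·1.000 - (2)·1.000) / (5.7) = 1.105
  y = (-2 - (-1.2)·1.105 - (-2.4)·1.000) / (7.6) = 0.227
  z = (-8 - (-1)·1.105 - (4)·0.227) / (7) = -1.115
Iteration 2:
  x = (9 - (0.7)·0.227 - (2)·-1.115) / (5.7) = 1.942
  y = (-2 - (-1.2)·1.942 - (-2.4)·-1.115) / (7.6) = -0.309
  z = (-8 - (-1)·1.942 - (4)·-0.309) / (7) = -0.689

(1.942, -0.309, -0.689)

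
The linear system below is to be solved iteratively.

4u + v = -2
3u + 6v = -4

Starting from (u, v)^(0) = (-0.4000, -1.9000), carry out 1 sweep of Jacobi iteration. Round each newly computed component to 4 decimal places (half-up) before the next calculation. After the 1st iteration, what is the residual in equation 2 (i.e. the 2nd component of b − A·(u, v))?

-1.1248

Iteration 1:
  u = (-2 - (1)·-1.9000) / (4) = -0.0250
  v = (-4 - (3)·-0.4000) / (6) = -0.4667
Residual b − A·x = (-1.4333, -1.1248)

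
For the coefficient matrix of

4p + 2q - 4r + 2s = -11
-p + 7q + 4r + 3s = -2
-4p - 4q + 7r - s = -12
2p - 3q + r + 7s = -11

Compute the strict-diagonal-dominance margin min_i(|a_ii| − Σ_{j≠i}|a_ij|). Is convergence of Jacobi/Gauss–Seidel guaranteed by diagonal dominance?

-4

row 1: |4| − (2+4+2) = -4
row 2: |7| − (1+4+3) = -1
row 3: |7| − (4+4+1) = -2
row 4: |7| − (2+3+1) = 1
minimum over rows = -4 → not strictly diagonally dominant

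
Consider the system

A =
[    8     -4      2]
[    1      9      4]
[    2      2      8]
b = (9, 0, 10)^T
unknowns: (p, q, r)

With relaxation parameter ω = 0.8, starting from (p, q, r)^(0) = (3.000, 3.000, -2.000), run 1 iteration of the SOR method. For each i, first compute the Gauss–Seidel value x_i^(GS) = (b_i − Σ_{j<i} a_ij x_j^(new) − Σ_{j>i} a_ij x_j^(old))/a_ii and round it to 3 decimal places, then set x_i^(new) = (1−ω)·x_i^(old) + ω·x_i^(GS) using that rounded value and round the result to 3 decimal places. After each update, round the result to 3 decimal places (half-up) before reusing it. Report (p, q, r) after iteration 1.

Iteration 1:
  p: GS value = (9 - (-4)·3.000 - (2)·-2.000) / (8) = 3.125;  p ← (1−ω)·3.000 + ω·3.125 = 3.100
  q: GS value = (0 - (1)·3.100 - (4)·-2.000) / (9) = 0.544;  q ← (1−ω)·3.000 + ω·0.544 = 1.035
  r: GS value = (10 - (2)·3.100 - (2)·1.035) / (8) = 0.216;  r ← (1−ω)·-2.000 + ω·0.216 = -0.227

(3.100, 1.035, -0.227)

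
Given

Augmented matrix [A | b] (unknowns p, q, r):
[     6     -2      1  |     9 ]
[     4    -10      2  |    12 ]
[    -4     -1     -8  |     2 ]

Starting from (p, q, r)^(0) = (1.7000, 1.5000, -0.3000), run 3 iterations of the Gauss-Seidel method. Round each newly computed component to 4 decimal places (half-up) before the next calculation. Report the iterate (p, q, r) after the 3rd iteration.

Iteration 1:
  p = (9 - (-2)·1.5000 - (1)·-0.3000) / (6) = 2.0500
  q = (12 - (4)·2.0500 - (2)·-0.3000) / (-10) = -0.4400
  r = (2 - (-4)·2.0500 - (-1)·-0.4400) / (-8) = -1.2200
Iteration 2:
  p = (9 - (-2)·-0.4400 - (1)·-1.2200) / (6) = 1.5567
  q = (12 - (4)·1.5567 - (2)·-1.2200) / (-10) = -0.8213
  r = (2 - (-4)·1.5567 - (-1)·-0.8213) / (-8) = -0.9257
Iteration 3:
  p = (9 - (-2)·-0.8213 - (1)·-0.9257) / (6) = 1.3805
  q = (12 - (4)·1.3805 - (2)·-0.9257) / (-10) = -0.8329
  r = (2 - (-4)·1.3805 - (-1)·-0.8329) / (-8) = -0.8361

(1.3805, -0.8329, -0.8361)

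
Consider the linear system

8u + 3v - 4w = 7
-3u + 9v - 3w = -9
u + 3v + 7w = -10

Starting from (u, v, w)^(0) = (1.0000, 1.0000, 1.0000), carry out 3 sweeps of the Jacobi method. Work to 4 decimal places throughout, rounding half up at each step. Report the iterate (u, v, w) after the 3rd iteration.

(0.6607, -1.4762, -0.8572)

Iteration 1:
  u = (7 - (3)·1.0000 - (-4)·1.0000) / (8) = 1.0000
  v = (-9 - (-3)·1.0000 - (-3)·1.0000) / (9) = -0.3333
  w = (-10 - (1)·1.0000 - (3)·1.0000) / (7) = -2.0000
Iteration 2:
  u = (7 - (3)·-0.3333 - (-4)·-2.0000) / (8) = 0.0000
  v = (-9 - (-3)·1.0000 - (-3)·-2.0000) / (9) = -1.3333
  w = (-10 - (1)·1.0000 - (3)·-0.3333) / (7) = -1.4286
Iteration 3:
  u = (7 - (3)·-1.3333 - (-4)·-1.4286) / (8) = 0.6607
  v = (-9 - (-3)·0.0000 - (-3)·-1.4286) / (9) = -1.4762
  w = (-10 - (1)·0.0000 - (3)·-1.3333) / (7) = -0.8572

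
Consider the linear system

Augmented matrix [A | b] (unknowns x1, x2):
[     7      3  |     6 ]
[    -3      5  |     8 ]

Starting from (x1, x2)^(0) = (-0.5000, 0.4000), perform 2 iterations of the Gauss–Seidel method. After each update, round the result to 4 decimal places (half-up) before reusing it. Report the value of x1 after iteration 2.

-0.0049

Iteration 1:
  x1 = (6 - (3)·0.4000) / (7) = 0.6857
  x2 = (8 - (-3)·0.6857) / (5) = 2.0114
Iteration 2:
  x1 = (6 - (3)·2.0114) / (7) = -0.0049
  x2 = (8 - (-3)·-0.0049) / (5) = 1.5971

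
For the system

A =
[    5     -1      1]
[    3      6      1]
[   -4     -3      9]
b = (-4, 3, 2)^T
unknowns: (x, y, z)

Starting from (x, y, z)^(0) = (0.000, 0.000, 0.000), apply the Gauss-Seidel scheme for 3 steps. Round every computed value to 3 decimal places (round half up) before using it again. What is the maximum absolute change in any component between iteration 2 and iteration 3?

Iteration 1:
  x = (-4 - (-1)·0.000 - (1)·0.000) / (5) = -0.800
  y = (3 - (3)·-0.800 - (1)·0.000) / (6) = 0.900
  z = (2 - (-4)·-0.800 - (-3)·0.900) / (9) = 0.167
Iteration 2:
  x = (-4 - (-1)·0.900 - (1)·0.167) / (5) = -0.653
  y = (3 - (3)·-0.653 - (1)·0.167) / (6) = 0.799
  z = (2 - (-4)·-0.653 - (-3)·0.799) / (9) = 0.198
Iteration 3:
  x = (-4 - (-1)·0.799 - (1)·0.198) / (5) = -0.680
  y = (3 - (3)·-0.680 - (1)·0.198) / (6) = 0.807
  z = (2 - (-4)·-0.680 - (-3)·0.807) / (9) = 0.189
Change: (-0.027, 0.008, -0.009) → max |·| = 0.027

0.027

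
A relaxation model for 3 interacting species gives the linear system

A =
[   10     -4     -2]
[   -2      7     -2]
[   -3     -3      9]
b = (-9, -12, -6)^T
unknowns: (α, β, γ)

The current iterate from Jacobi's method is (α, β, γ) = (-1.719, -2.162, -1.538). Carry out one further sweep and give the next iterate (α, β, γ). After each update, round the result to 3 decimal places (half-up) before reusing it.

(-2.072, -2.645, -1.960)

One sweep:
  α = (-9 - (-4)·-2.162 - (-2)·-1.538) / (10) = -2.072
  β = (-12 - (-2)·-1.719 - (-2)·-1.538) / (7) = -2.645
  γ = (-6 - (-3)·-1.719 - (-3)·-2.162) / (9) = -1.960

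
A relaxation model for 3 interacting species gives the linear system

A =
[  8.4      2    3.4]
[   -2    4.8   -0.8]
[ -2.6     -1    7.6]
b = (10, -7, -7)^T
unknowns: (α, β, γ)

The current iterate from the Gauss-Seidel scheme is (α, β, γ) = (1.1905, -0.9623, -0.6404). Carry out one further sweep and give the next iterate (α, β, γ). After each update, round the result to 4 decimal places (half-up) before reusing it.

(1.6788, -0.8656, -0.4606)

One sweep:
  α = (10 - (2)·-0.9623 - (3.4)·-0.6404) / (8.4) = 1.6788
  β = (-7 - (-2)·1.6788 - (-0.8)·-0.6404) / (4.8) = -0.8656
  γ = (-7 - (-2.6)·1.6788 - (-1)·-0.8656) / (7.6) = -0.4606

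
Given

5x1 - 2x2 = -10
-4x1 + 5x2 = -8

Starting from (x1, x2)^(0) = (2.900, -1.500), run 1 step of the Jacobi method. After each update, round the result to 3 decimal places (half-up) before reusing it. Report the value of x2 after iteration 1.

Iteration 1:
  x1 = (-10 - (-2)·-1.500) / (5) = -2.600
  x2 = (-8 - (-4)·2.900) / (5) = 0.720

0.720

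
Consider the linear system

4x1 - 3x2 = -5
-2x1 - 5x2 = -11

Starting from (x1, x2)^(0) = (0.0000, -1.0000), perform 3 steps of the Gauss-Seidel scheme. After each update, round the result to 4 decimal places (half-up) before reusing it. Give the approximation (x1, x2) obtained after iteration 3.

Iteration 1:
  x1 = (-5 - (-3)·-1.0000) / (4) = -2.0000
  x2 = (-11 - (-2)·-2.0000) / (-5) = 3.0000
Iteration 2:
  x1 = (-5 - (-3)·3.0000) / (4) = 1.0000
  x2 = (-11 - (-2)·1.0000) / (-5) = 1.8000
Iteration 3:
  x1 = (-5 - (-3)·1.8000) / (4) = 0.1000
  x2 = (-11 - (-2)·0.1000) / (-5) = 2.1600

(0.1000, 2.1600)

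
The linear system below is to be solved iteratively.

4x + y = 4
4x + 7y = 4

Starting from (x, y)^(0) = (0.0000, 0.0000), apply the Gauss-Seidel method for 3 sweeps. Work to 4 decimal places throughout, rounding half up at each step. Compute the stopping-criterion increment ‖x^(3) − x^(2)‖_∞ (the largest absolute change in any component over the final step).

0.0000

Iteration 1:
  x = (4 - (1)·0.0000) / (4) = 1.0000
  y = (4 - (4)·1.0000) / (7) = 0.0000
Iteration 2:
  x = (4 - (1)·0.0000) / (4) = 1.0000
  y = (4 - (4)·1.0000) / (7) = 0.0000
Iteration 3:
  x = (4 - (1)·0.0000) / (4) = 1.0000
  y = (4 - (4)·1.0000) / (7) = 0.0000
Change: (0.0000, 0.0000) → max |·| = 0.0000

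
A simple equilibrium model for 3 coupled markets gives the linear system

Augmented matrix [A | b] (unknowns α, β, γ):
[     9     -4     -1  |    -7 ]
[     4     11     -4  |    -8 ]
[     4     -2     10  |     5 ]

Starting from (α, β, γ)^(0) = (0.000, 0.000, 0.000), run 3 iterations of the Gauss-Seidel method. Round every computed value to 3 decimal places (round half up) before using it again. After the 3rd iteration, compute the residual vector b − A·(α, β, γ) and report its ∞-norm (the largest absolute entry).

0.246

Iteration 1:
  α = (-7 - (-4)·0.000 - (-1)·0.000) / (9) = -0.778
  β = (-8 - (4)·-0.778 - (-4)·0.000) / (11) = -0.444
  γ = (5 - (4)·-0.778 - (-2)·-0.444) / (10) = 0.722
Iteration 2:
  α = (-7 - (-4)·-0.444 - (-1)·0.722) / (9) = -0.895
  β = (-8 - (4)·-0.895 - (-4)·0.722) / (11) = -0.139
  γ = (5 - (4)·-0.895 - (-2)·-0.139) / (10) = 0.830
Iteration 3:
  α = (-7 - (-4)·-0.139 - (-1)·0.830) / (9) = -0.747
  β = (-8 - (4)·-0.747 - (-4)·0.830) / (11) = -0.154
  γ = (5 - (4)·-0.747 - (-2)·-0.154) / (10) = 0.768
Residual b − A·x = (-0.125, -0.246, 0.000); ∞-norm = 0.246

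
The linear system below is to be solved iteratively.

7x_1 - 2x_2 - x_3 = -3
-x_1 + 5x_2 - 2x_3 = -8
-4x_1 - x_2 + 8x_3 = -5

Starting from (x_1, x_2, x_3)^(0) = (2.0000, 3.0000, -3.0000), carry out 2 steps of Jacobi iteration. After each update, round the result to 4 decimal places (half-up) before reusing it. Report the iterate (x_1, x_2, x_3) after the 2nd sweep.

(-1.0071, -1.3000, -0.9250)

Iteration 1:
  x_1 = (-3 - (-2)·3.0000 - (-1)·-3.0000) / (7) = 0.0000
  x_2 = (-8 - (-1)·2.0000 - (-2)·-3.0000) / (5) = -2.4000
  x_3 = (-5 - (-4)·2.0000 - (-1)·3.0000) / (8) = 0.7500
Iteration 2:
  x_1 = (-3 - (-2)·-2.4000 - (-1)·0.7500) / (7) = -1.0071
  x_2 = (-8 - (-1)·0.0000 - (-2)·0.7500) / (5) = -1.3000
  x_3 = (-5 - (-4)·0.0000 - (-1)·-2.4000) / (8) = -0.9250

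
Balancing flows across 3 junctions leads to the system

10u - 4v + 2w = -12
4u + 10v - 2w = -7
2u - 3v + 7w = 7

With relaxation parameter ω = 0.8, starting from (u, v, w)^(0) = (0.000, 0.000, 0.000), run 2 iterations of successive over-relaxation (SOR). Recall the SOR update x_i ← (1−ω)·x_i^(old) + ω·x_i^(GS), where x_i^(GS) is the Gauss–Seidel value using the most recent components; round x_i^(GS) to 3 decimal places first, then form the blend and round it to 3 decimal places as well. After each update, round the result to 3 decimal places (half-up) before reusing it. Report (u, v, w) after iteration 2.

Iteration 1:
  u: GS value = (-12 - (-4)·0.000 - (2)·0.000) / (10) = -1.200;  u ← (1−ω)·0.000 + ω·-1.200 = -0.960
  v: GS value = (-7 - (4)·-0.960 - (-2)·0.000) / (10) = -0.316;  v ← (1−ω)·0.000 + ω·-0.316 = -0.253
  w: GS value = (7 - (2)·-0.960 - (-3)·-0.253) / (7) = 1.166;  w ← (1−ω)·0.000 + ω·1.166 = 0.933
Iteration 2:
  u: GS value = (-12 - (-4)·-0.253 - (2)·0.933) / (10) = -1.488;  u ← (1−ω)·-0.960 + ω·-1.488 = -1.382
  v: GS value = (-7 - (4)·-1.382 - (-2)·0.933) / (10) = 0.039;  v ← (1−ω)·-0.253 + ω·0.039 = -0.019
  w: GS value = (7 - (2)·-1.382 - (-3)·-0.019) / (7) = 1.387;  w ← (1−ω)·0.933 + ω·1.387 = 1.296

(-1.382, -0.019, 1.296)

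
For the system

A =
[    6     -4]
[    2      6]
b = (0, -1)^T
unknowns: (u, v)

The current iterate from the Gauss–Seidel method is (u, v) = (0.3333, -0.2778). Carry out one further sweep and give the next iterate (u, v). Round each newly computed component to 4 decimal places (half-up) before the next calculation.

(-0.1852, -0.1049)

One sweep:
  u = (0 - (-4)·-0.2778) / (6) = -0.1852
  v = (-1 - (2)·-0.1852) / (6) = -0.1049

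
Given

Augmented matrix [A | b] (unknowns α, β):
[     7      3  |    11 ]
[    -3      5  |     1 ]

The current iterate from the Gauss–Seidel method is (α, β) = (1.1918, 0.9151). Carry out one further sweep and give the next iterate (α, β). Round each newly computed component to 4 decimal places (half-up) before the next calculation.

One sweep:
  α = (11 - (3)·0.9151) / (7) = 1.1792
  β = (1 - (-3)·1.1792) / (5) = 0.9075

(1.1792, 0.9075)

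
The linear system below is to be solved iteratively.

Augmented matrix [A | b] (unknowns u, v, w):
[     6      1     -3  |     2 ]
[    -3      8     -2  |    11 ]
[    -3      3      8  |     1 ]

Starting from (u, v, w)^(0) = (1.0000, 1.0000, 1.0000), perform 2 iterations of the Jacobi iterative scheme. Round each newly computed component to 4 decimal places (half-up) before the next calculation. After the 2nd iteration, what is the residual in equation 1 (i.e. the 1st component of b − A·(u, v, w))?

-1.1563

Iteration 1:
  u = (2 - (1)·1.0000 - (-3)·1.0000) / (6) = 0.6667
  v = (11 - (-3)·1.0000 - (-2)·1.0000) / (8) = 2.0000
  w = (1 - (-3)·1.0000 - (3)·1.0000) / (8) = 0.1250
Iteration 2:
  u = (2 - (1)·2.0000 - (-3)·0.1250) / (6) = 0.0625
  v = (11 - (-3)·0.6667 - (-2)·0.1250) / (8) = 1.6563
  w = (1 - (-3)·0.6667 - (3)·2.0000) / (8) = -0.3750
Residual b − A·x = (-1.1563, -2.8129, -0.7814)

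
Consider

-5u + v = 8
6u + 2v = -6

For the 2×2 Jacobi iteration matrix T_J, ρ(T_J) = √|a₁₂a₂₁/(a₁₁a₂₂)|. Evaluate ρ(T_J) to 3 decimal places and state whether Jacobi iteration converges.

a₁₂a₂₁/(a₁₁a₂₂) = (1)·(6) / ((-5)·(2)) = -0.600000
ρ = √|-0.600000| = √0.600000 = 0.775
ρ < 1, so Jacobi converges

0.775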